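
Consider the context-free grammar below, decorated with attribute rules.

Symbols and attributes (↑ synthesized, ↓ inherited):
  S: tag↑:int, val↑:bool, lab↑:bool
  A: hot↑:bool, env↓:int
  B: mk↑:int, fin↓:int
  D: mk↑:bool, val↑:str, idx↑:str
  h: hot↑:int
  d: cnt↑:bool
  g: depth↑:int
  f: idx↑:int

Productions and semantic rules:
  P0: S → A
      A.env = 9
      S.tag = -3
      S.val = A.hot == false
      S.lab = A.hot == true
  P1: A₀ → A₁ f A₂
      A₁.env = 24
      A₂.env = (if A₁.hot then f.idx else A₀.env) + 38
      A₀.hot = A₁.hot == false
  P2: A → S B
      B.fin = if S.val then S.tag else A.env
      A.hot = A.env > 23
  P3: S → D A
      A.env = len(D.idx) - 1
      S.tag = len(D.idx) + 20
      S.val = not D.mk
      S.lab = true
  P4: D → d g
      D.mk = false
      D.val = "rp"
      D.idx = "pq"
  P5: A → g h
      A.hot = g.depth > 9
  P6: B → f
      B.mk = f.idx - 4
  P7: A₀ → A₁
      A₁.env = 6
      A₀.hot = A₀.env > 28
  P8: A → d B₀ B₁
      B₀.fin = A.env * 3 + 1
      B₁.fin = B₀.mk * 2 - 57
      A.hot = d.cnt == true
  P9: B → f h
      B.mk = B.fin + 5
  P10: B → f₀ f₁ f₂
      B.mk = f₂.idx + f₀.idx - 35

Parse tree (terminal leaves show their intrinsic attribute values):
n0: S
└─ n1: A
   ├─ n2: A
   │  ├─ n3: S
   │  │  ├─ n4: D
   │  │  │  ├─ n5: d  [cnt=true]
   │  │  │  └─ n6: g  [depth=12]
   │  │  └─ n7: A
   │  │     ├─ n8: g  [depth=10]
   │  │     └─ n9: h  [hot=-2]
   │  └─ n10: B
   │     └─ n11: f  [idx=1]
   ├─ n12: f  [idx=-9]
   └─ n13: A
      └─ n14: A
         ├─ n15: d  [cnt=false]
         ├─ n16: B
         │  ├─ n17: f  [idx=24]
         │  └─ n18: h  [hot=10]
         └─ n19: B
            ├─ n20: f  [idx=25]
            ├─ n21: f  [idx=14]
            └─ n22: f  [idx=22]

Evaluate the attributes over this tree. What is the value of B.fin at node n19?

1. n1.env = 9  [9]
2. n2.env = 24  [24]
3. n5.cnt = true  [terminal]
4. n6.depth = 12  [terminal]
5. n4.mk = false  [false]
6. n4.val = "rp"  ["rp"]
7. n4.idx = "pq"  ["pq"]
8. n7.env = 1  [len(D.idx) - 1]
9. n8.depth = 10  [terminal]
10. n9.hot = -2  [terminal]
11. n7.hot = true  [g.depth > 9]
12. n3.tag = 22  [len(D.idx) + 20]
13. n3.val = true  [not D.mk]
14. n3.lab = true  [true]
15. n10.fin = 22  [if S.val then S.tag else A.env]
16. n11.idx = 1  [terminal]
17. n10.mk = -3  [f.idx - 4]
18. n2.hot = true  [A.env > 23]
19. n12.idx = -9  [terminal]
20. n13.env = 29  [(if A₁.hot then f.idx else A₀.env) + 38]
21. n14.env = 6  [6]
22. n15.cnt = false  [terminal]
23. n16.fin = 19  [A.env * 3 + 1]
24. n17.idx = 24  [terminal]
25. n18.hot = 10  [terminal]
26. n16.mk = 24  [B.fin + 5]
27. n19.fin = -9  [B₀.mk * 2 - 57]
28. n20.idx = 25  [terminal]
29. n21.idx = 14  [terminal]
30. n22.idx = 22  [terminal]
31. n19.mk = 12  [f₂.idx + f₀.idx - 35]
32. n14.hot = false  [d.cnt == true]
33. n13.hot = true  [A₀.env > 28]
34. n1.hot = false  [A₁.hot == false]
35. n0.tag = -3  [-3]
36. n0.val = true  [A.hot == false]
37. n0.lab = false  [A.hot == true]

-9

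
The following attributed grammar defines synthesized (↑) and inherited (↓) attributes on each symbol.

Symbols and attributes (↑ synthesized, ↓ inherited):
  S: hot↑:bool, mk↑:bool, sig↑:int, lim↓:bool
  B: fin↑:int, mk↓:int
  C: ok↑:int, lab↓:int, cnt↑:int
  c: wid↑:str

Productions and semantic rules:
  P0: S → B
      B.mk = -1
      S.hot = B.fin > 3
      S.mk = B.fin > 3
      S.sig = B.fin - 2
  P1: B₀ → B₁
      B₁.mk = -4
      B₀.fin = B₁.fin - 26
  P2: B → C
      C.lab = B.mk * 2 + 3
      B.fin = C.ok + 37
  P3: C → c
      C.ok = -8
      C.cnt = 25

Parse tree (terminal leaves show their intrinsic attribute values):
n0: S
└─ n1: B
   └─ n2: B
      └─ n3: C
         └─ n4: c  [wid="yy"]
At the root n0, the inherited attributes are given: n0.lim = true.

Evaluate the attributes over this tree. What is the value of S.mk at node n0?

false

1. n0.lim = true  [given at root]
2. n1.mk = -1  [-1]
3. n2.mk = -4  [-4]
4. n3.lab = -5  [B.mk * 2 + 3]
5. n4.wid = "yy"  [terminal]
6. n3.ok = -8  [-8]
7. n3.cnt = 25  [25]
8. n2.fin = 29  [C.ok + 37]
9. n1.fin = 3  [B₁.fin - 26]
10. n0.hot = false  [B.fin > 3]
11. n0.mk = false  [B.fin > 3]
12. n0.sig = 1  [B.fin - 2]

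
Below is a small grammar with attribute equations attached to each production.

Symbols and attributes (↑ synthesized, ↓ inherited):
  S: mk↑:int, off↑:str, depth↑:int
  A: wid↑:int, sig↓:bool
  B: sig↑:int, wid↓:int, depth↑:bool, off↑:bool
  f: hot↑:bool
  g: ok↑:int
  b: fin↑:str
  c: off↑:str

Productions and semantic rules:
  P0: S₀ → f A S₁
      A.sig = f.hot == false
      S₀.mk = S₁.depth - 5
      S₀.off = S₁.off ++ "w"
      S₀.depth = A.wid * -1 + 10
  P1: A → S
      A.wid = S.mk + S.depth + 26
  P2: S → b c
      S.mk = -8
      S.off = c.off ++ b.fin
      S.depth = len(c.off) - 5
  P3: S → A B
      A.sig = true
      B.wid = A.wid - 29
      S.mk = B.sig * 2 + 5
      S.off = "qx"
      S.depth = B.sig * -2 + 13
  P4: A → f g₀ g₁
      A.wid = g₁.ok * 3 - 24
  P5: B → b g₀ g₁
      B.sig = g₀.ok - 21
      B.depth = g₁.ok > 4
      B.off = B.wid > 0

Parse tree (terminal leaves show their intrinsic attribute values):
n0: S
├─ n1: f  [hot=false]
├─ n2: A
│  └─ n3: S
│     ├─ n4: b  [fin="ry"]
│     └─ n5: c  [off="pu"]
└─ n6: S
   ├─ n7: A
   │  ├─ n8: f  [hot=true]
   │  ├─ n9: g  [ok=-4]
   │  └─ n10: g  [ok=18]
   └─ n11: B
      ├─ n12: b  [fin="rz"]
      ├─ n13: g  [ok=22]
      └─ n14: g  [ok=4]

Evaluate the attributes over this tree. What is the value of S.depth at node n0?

1. n1.hot = false  [terminal]
2. n2.sig = true  [f.hot == false]
3. n4.fin = "ry"  [terminal]
4. n5.off = "pu"  [terminal]
5. n3.mk = -8  [-8]
6. n3.off = "pury"  [c.off ++ b.fin]
7. n3.depth = -3  [len(c.off) - 5]
8. n2.wid = 15  [S.mk + S.depth + 26]
9. n7.sig = true  [true]
10. n8.hot = true  [terminal]
11. n9.ok = -4  [terminal]
12. n10.ok = 18  [terminal]
13. n7.wid = 30  [g₁.ok * 3 - 24]
14. n11.wid = 1  [A.wid - 29]
15. n12.fin = "rz"  [terminal]
16. n13.ok = 22  [terminal]
17. n14.ok = 4  [terminal]
18. n11.sig = 1  [g₀.ok - 21]
19. n11.depth = false  [g₁.ok > 4]
20. n11.off = true  [B.wid > 0]
21. n6.mk = 7  [B.sig * 2 + 5]
22. n6.off = "qx"  ["qx"]
23. n6.depth = 11  [B.sig * -2 + 13]
24. n0.mk = 6  [S₁.depth - 5]
25. n0.off = "qxw"  [S₁.off ++ "w"]
26. n0.depth = -5  [A.wid * -1 + 10]

-5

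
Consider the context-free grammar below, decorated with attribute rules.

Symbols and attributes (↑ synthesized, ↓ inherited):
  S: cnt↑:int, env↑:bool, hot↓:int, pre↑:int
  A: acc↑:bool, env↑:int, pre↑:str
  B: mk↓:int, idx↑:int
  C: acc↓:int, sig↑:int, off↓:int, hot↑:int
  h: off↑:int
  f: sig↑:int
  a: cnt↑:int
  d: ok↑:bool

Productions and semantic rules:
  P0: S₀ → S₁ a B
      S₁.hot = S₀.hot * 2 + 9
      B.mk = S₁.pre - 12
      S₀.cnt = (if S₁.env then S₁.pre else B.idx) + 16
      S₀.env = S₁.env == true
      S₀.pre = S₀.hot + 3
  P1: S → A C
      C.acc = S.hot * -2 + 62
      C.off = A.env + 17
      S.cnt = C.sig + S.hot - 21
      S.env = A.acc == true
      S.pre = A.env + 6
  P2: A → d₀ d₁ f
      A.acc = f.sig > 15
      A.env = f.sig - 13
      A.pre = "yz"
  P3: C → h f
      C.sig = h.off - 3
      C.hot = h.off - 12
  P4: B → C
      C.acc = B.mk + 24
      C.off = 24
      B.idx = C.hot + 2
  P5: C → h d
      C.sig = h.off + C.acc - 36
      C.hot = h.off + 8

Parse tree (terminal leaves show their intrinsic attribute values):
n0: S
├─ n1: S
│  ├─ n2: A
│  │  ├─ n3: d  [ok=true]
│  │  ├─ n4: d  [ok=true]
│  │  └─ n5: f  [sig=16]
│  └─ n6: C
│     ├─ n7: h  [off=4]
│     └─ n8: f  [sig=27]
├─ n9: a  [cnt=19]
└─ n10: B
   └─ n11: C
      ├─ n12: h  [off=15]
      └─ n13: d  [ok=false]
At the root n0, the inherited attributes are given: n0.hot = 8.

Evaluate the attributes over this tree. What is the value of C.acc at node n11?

1. n0.hot = 8  [given at root]
2. n1.hot = 25  [S₀.hot * 2 + 9]
3. n3.ok = true  [terminal]
4. n4.ok = true  [terminal]
5. n5.sig = 16  [terminal]
6. n2.acc = true  [f.sig > 15]
7. n2.env = 3  [f.sig - 13]
8. n2.pre = "yz"  ["yz"]
9. n6.acc = 12  [S.hot * -2 + 62]
10. n6.off = 20  [A.env + 17]
11. n7.off = 4  [terminal]
12. n8.sig = 27  [terminal]
13. n6.sig = 1  [h.off - 3]
14. n6.hot = -8  [h.off - 12]
15. n1.cnt = 5  [C.sig + S.hot - 21]
16. n1.env = true  [A.acc == true]
17. n1.pre = 9  [A.env + 6]
18. n9.cnt = 19  [terminal]
19. n10.mk = -3  [S₁.pre - 12]
20. n11.acc = 21  [B.mk + 24]
21. n11.off = 24  [24]
22. n12.off = 15  [terminal]
23. n13.ok = false  [terminal]
24. n11.sig = 0  [h.off + C.acc - 36]
25. n11.hot = 23  [h.off + 8]
26. n10.idx = 25  [C.hot + 2]
27. n0.cnt = 25  [(if S₁.env then S₁.pre else B.idx) + 16]
28. n0.env = true  [S₁.env == true]
29. n0.pre = 11  [S₀.hot + 3]

21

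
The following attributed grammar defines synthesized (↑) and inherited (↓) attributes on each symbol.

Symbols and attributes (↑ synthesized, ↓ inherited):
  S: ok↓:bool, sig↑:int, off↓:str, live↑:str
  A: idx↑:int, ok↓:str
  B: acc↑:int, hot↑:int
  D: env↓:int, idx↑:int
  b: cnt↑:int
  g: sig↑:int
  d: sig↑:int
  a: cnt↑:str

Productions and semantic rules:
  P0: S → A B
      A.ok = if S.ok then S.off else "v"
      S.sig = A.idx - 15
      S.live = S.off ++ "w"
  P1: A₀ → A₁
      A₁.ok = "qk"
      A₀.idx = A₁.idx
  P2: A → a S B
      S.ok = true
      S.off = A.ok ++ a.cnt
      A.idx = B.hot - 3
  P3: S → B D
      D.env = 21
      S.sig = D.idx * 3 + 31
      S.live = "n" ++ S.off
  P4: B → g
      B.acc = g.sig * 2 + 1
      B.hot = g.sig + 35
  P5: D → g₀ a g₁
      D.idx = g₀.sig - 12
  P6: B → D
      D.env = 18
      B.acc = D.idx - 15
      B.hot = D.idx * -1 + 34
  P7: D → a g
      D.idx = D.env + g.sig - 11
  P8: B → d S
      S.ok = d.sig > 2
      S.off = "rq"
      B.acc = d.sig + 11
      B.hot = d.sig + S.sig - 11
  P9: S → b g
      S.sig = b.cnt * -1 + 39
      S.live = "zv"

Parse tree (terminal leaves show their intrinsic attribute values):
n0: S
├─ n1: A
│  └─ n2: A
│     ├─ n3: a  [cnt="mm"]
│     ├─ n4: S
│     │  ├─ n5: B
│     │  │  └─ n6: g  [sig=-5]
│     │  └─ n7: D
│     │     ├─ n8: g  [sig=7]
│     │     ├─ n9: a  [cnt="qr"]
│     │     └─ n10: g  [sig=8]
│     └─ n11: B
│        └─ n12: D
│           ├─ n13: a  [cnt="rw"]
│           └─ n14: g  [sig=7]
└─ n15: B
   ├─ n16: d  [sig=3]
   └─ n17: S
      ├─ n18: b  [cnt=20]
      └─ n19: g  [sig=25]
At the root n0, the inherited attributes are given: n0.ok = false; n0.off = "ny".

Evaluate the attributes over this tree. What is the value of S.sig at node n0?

1. n0.ok = false  [given at root]
2. n0.off = "ny"  [given at root]
3. n1.ok = "v"  [if S.ok then S.off else "v"]
4. n2.ok = "qk"  ["qk"]
5. n3.cnt = "mm"  [terminal]
6. n4.ok = true  [true]
7. n4.off = "qkmm"  [A.ok ++ a.cnt]
8. n6.sig = -5  [terminal]
9. n5.acc = -9  [g.sig * 2 + 1]
10. n5.hot = 30  [g.sig + 35]
11. n7.env = 21  [21]
12. n8.sig = 7  [terminal]
13. n9.cnt = "qr"  [terminal]
14. n10.sig = 8  [terminal]
15. n7.idx = -5  [g₀.sig - 12]
16. n4.sig = 16  [D.idx * 3 + 31]
17. n4.live = "nqkmm"  ["n" ++ S.off]
18. n12.env = 18  [18]
19. n13.cnt = "rw"  [terminal]
20. n14.sig = 7  [terminal]
21. n12.idx = 14  [D.env + g.sig - 11]
22. n11.acc = -1  [D.idx - 15]
23. n11.hot = 20  [D.idx * -1 + 34]
24. n2.idx = 17  [B.hot - 3]
25. n1.idx = 17  [A₁.idx]
26. n16.sig = 3  [terminal]
27. n17.ok = true  [d.sig > 2]
28. n17.off = "rq"  ["rq"]
29. n18.cnt = 20  [terminal]
30. n19.sig = 25  [terminal]
31. n17.sig = 19  [b.cnt * -1 + 39]
32. n17.live = "zv"  ["zv"]
33. n15.acc = 14  [d.sig + 11]
34. n15.hot = 11  [d.sig + S.sig - 11]
35. n0.sig = 2  [A.idx - 15]
36. n0.live = "nyw"  [S.off ++ "w"]

2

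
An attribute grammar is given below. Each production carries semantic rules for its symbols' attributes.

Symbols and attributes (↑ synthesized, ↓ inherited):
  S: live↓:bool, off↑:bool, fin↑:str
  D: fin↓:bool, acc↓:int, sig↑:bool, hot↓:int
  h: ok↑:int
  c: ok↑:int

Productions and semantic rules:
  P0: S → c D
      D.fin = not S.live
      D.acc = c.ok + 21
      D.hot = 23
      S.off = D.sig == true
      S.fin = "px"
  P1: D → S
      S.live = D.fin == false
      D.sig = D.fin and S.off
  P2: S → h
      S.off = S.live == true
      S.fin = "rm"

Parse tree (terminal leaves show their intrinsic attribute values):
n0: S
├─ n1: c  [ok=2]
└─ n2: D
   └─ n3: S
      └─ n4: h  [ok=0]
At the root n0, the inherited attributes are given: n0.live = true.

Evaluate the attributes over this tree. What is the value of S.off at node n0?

false

1. n0.live = true  [given at root]
2. n1.ok = 2  [terminal]
3. n2.fin = false  [not S.live]
4. n2.acc = 23  [c.ok + 21]
5. n2.hot = 23  [23]
6. n3.live = true  [D.fin == false]
7. n4.ok = 0  [terminal]
8. n3.off = true  [S.live == true]
9. n3.fin = "rm"  ["rm"]
10. n2.sig = false  [D.fin and S.off]
11. n0.off = false  [D.sig == true]
12. n0.fin = "px"  ["px"]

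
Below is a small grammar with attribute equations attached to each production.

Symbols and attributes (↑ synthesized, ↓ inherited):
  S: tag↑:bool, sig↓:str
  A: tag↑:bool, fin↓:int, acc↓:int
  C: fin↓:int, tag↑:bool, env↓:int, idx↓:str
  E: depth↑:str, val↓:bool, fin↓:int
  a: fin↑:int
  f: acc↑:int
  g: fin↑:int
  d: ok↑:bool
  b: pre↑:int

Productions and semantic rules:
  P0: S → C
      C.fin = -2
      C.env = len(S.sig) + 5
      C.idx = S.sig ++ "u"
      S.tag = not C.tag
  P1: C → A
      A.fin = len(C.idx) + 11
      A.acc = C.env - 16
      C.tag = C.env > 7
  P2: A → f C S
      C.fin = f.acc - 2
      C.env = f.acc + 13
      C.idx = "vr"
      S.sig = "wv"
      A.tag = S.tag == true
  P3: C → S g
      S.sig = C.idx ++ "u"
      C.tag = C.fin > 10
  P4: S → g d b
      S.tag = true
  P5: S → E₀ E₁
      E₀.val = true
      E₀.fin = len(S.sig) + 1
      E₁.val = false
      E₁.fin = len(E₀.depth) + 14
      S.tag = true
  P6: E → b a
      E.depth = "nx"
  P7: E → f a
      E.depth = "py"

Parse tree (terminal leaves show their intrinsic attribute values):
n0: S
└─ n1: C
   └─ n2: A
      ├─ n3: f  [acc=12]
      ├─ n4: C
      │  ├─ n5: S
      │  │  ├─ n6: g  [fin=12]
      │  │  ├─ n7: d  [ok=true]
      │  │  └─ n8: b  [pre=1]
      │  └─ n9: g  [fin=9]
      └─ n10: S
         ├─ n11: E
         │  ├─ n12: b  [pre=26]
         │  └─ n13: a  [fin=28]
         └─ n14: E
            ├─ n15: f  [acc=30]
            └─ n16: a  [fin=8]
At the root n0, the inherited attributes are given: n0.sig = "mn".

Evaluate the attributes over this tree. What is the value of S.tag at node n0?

1. n0.sig = "mn"  [given at root]
2. n1.fin = -2  [-2]
3. n1.env = 7  [len(S.sig) + 5]
4. n1.idx = "mnu"  [S.sig ++ "u"]
5. n2.fin = 14  [len(C.idx) + 11]
6. n2.acc = -9  [C.env - 16]
7. n3.acc = 12  [terminal]
8. n4.fin = 10  [f.acc - 2]
9. n4.env = 25  [f.acc + 13]
10. n4.idx = "vr"  ["vr"]
11. n5.sig = "vru"  [C.idx ++ "u"]
12. n6.fin = 12  [terminal]
13. n7.ok = true  [terminal]
14. n8.pre = 1  [terminal]
15. n5.tag = true  [true]
16. n9.fin = 9  [terminal]
17. n4.tag = false  [C.fin > 10]
18. n10.sig = "wv"  ["wv"]
19. n11.val = true  [true]
20. n11.fin = 3  [len(S.sig) + 1]
21. n12.pre = 26  [terminal]
22. n13.fin = 28  [terminal]
23. n11.depth = "nx"  ["nx"]
24. n14.val = false  [false]
25. n14.fin = 16  [len(E₀.depth) + 14]
26. n15.acc = 30  [terminal]
27. n16.fin = 8  [terminal]
28. n14.depth = "py"  ["py"]
29. n10.tag = true  [true]
30. n2.tag = true  [S.tag == true]
31. n1.tag = false  [C.env > 7]
32. n0.tag = true  [not C.tag]

true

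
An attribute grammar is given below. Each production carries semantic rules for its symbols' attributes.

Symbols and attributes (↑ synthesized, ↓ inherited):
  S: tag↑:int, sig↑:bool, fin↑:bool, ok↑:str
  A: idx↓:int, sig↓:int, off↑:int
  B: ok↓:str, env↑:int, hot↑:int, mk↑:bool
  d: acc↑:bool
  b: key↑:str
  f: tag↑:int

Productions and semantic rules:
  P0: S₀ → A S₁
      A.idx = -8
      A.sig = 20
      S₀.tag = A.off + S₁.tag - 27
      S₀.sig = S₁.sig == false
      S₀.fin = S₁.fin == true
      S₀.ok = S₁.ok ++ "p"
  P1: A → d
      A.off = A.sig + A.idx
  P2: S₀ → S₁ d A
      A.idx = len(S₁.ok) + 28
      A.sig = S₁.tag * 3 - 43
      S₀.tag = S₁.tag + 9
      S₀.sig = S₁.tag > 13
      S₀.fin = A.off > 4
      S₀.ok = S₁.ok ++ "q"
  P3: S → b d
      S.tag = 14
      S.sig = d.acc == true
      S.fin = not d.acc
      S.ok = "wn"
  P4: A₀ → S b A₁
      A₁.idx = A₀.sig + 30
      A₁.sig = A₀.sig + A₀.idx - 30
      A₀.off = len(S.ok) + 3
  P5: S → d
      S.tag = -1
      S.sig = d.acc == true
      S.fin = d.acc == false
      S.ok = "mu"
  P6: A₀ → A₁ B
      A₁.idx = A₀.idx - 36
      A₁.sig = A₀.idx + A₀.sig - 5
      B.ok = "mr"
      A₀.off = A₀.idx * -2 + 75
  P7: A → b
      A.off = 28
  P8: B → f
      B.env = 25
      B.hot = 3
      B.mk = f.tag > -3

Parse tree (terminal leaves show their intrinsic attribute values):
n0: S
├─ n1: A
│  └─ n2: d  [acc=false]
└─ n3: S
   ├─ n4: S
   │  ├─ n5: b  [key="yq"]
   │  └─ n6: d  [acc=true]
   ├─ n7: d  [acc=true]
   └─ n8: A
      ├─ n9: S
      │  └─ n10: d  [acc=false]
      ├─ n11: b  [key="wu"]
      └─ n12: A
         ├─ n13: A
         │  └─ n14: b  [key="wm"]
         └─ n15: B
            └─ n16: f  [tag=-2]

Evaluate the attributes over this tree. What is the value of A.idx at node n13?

-7

1. n1.idx = -8  [-8]
2. n1.sig = 20  [20]
3. n2.acc = false  [terminal]
4. n1.off = 12  [A.sig + A.idx]
5. n5.key = "yq"  [terminal]
6. n6.acc = true  [terminal]
7. n4.tag = 14  [14]
8. n4.sig = true  [d.acc == true]
9. n4.fin = false  [not d.acc]
10. n4.ok = "wn"  ["wn"]
11. n7.acc = true  [terminal]
12. n8.idx = 30  [len(S₁.ok) + 28]
13. n8.sig = -1  [S₁.tag * 3 - 43]
14. n10.acc = false  [terminal]
15. n9.tag = -1  [-1]
16. n9.sig = false  [d.acc == true]
17. n9.fin = true  [d.acc == false]
18. n9.ok = "mu"  ["mu"]
19. n11.key = "wu"  [terminal]
20. n12.idx = 29  [A₀.sig + 30]
21. n12.sig = -1  [A₀.sig + A₀.idx - 30]
22. n13.idx = -7  [A₀.idx - 36]
23. n13.sig = 23  [A₀.idx + A₀.sig - 5]
24. n14.key = "wm"  [terminal]
25. n13.off = 28  [28]
26. n15.ok = "mr"  ["mr"]
27. n16.tag = -2  [terminal]
28. n15.env = 25  [25]
29. n15.hot = 3  [3]
30. n15.mk = true  [f.tag > -3]
31. n12.off = 17  [A₀.idx * -2 + 75]
32. n8.off = 5  [len(S.ok) + 3]
33. n3.tag = 23  [S₁.tag + 9]
34. n3.sig = true  [S₁.tag > 13]
35. n3.fin = true  [A.off > 4]
36. n3.ok = "wnq"  [S₁.ok ++ "q"]
37. n0.tag = 8  [A.off + S₁.tag - 27]
38. n0.sig = false  [S₁.sig == false]
39. n0.fin = true  [S₁.fin == true]
40. n0.ok = "wnqp"  [S₁.ok ++ "p"]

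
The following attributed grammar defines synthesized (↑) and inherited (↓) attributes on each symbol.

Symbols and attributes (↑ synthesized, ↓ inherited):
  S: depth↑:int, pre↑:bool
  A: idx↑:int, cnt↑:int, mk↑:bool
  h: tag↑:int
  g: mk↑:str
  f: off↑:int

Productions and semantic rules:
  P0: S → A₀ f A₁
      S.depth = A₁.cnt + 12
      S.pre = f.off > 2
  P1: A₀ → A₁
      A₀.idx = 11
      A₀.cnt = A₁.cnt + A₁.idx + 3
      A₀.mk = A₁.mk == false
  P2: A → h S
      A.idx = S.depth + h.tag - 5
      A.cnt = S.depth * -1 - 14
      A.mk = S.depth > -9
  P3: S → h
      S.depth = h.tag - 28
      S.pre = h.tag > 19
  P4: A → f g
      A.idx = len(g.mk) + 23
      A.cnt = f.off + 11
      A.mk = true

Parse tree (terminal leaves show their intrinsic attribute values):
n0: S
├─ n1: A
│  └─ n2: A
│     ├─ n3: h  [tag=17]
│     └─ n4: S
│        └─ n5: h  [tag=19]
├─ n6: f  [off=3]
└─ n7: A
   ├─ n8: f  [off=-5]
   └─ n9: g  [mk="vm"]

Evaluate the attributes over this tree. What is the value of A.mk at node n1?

true

1. n3.tag = 17  [terminal]
2. n5.tag = 19  [terminal]
3. n4.depth = -9  [h.tag - 28]
4. n4.pre = false  [h.tag > 19]
5. n2.idx = 3  [S.depth + h.tag - 5]
6. n2.cnt = -5  [S.depth * -1 - 14]
7. n2.mk = false  [S.depth > -9]
8. n1.idx = 11  [11]
9. n1.cnt = 1  [A₁.cnt + A₁.idx + 3]
10. n1.mk = true  [A₁.mk == false]
11. n6.off = 3  [terminal]
12. n8.off = -5  [terminal]
13. n9.mk = "vm"  [terminal]
14. n7.idx = 25  [len(g.mk) + 23]
15. n7.cnt = 6  [f.off + 11]
16. n7.mk = true  [true]
17. n0.depth = 18  [A₁.cnt + 12]
18. n0.pre = true  [f.off > 2]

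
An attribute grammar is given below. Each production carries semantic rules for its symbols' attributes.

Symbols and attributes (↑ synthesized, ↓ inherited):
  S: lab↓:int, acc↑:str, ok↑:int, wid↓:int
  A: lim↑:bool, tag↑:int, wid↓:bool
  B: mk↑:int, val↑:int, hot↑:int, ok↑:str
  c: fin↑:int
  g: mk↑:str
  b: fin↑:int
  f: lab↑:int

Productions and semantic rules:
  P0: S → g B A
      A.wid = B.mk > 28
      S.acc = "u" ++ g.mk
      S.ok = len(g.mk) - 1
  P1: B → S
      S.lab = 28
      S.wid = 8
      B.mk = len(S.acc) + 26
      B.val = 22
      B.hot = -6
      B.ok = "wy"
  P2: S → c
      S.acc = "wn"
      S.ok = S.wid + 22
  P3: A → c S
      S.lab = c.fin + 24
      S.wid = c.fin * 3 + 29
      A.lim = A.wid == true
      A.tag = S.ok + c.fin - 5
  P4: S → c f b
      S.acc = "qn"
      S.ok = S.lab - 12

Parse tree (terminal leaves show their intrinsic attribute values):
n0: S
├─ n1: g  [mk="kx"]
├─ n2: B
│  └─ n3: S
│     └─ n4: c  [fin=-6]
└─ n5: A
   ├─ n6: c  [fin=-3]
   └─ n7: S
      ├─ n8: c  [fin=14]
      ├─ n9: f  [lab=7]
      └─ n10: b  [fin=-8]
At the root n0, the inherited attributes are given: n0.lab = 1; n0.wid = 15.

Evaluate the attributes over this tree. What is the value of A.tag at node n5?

1

1. n0.lab = 1  [given at root]
2. n0.wid = 15  [given at root]
3. n1.mk = "kx"  [terminal]
4. n3.lab = 28  [28]
5. n3.wid = 8  [8]
6. n4.fin = -6  [terminal]
7. n3.acc = "wn"  ["wn"]
8. n3.ok = 30  [S.wid + 22]
9. n2.mk = 28  [len(S.acc) + 26]
10. n2.val = 22  [22]
11. n2.hot = -6  [-6]
12. n2.ok = "wy"  ["wy"]
13. n5.wid = false  [B.mk > 28]
14. n6.fin = -3  [terminal]
15. n7.lab = 21  [c.fin + 24]
16. n7.wid = 20  [c.fin * 3 + 29]
17. n8.fin = 14  [terminal]
18. n9.lab = 7  [terminal]
19. n10.fin = -8  [terminal]
20. n7.acc = "qn"  ["qn"]
21. n7.ok = 9  [S.lab - 12]
22. n5.lim = false  [A.wid == true]
23. n5.tag = 1  [S.ok + c.fin - 5]
24. n0.acc = "ukx"  ["u" ++ g.mk]
25. n0.ok = 1  [len(g.mk) - 1]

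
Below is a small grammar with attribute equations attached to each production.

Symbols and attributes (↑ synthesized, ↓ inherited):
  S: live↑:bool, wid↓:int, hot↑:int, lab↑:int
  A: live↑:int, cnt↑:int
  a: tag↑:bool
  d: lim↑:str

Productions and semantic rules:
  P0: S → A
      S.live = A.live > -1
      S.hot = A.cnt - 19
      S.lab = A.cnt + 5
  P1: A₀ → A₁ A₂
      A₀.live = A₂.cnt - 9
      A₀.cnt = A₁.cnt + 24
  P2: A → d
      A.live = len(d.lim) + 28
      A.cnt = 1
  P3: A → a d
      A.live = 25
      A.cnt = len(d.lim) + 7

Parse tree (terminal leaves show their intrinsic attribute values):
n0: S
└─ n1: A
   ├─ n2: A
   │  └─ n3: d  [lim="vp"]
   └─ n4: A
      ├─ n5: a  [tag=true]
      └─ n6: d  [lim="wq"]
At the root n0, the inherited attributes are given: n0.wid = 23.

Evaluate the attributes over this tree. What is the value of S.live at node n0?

true

1. n0.wid = 23  [given at root]
2. n3.lim = "vp"  [terminal]
3. n2.live = 30  [len(d.lim) + 28]
4. n2.cnt = 1  [1]
5. n5.tag = true  [terminal]
6. n6.lim = "wq"  [terminal]
7. n4.live = 25  [25]
8. n4.cnt = 9  [len(d.lim) + 7]
9. n1.live = 0  [A₂.cnt - 9]
10. n1.cnt = 25  [A₁.cnt + 24]
11. n0.live = true  [A.live > -1]
12. n0.hot = 6  [A.cnt - 19]
13. n0.lab = 30  [A.cnt + 5]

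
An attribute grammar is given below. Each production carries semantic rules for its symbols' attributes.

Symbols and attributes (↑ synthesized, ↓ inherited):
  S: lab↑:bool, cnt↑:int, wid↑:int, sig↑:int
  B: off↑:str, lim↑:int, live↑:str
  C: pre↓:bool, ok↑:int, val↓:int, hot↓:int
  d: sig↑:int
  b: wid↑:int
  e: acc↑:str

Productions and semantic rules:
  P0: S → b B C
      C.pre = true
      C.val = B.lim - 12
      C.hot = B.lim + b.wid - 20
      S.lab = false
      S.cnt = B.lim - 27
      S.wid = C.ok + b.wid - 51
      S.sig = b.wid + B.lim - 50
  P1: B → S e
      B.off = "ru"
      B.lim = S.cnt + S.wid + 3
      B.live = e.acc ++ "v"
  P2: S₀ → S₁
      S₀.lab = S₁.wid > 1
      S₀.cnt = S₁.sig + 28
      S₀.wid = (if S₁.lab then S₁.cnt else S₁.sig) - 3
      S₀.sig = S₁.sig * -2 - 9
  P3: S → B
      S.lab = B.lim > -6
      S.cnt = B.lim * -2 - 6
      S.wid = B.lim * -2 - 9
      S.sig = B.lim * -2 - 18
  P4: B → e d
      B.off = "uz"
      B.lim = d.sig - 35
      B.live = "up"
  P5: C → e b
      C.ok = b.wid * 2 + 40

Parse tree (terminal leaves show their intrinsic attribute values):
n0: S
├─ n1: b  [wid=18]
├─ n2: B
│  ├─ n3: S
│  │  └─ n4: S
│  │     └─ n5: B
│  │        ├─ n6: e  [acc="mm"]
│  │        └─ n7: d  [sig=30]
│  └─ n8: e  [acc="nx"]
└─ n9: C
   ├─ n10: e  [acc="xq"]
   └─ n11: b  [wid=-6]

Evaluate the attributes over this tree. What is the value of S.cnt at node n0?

-3

1. n1.wid = 18  [terminal]
2. n6.acc = "mm"  [terminal]
3. n7.sig = 30  [terminal]
4. n5.off = "uz"  ["uz"]
5. n5.lim = -5  [d.sig - 35]
6. n5.live = "up"  ["up"]
7. n4.lab = true  [B.lim > -6]
8. n4.cnt = 4  [B.lim * -2 - 6]
9. n4.wid = 1  [B.lim * -2 - 9]
10. n4.sig = -8  [B.lim * -2 - 18]
11. n3.lab = false  [S₁.wid > 1]
12. n3.cnt = 20  [S₁.sig + 28]
13. n3.wid = 1  [(if S₁.lab then S₁.cnt else S₁.sig) - 3]
14. n3.sig = 7  [S₁.sig * -2 - 9]
15. n8.acc = "nx"  [terminal]
16. n2.off = "ru"  ["ru"]
17. n2.lim = 24  [S.cnt + S.wid + 3]
18. n2.live = "nxv"  [e.acc ++ "v"]
19. n9.pre = true  [true]
20. n9.val = 12  [B.lim - 12]
21. n9.hot = 22  [B.lim + b.wid - 20]
22. n10.acc = "xq"  [terminal]
23. n11.wid = -6  [terminal]
24. n9.ok = 28  [b.wid * 2 + 40]
25. n0.lab = false  [false]
26. n0.cnt = -3  [B.lim - 27]
27. n0.wid = -5  [C.ok + b.wid - 51]
28. n0.sig = -8  [b.wid + B.lim - 50]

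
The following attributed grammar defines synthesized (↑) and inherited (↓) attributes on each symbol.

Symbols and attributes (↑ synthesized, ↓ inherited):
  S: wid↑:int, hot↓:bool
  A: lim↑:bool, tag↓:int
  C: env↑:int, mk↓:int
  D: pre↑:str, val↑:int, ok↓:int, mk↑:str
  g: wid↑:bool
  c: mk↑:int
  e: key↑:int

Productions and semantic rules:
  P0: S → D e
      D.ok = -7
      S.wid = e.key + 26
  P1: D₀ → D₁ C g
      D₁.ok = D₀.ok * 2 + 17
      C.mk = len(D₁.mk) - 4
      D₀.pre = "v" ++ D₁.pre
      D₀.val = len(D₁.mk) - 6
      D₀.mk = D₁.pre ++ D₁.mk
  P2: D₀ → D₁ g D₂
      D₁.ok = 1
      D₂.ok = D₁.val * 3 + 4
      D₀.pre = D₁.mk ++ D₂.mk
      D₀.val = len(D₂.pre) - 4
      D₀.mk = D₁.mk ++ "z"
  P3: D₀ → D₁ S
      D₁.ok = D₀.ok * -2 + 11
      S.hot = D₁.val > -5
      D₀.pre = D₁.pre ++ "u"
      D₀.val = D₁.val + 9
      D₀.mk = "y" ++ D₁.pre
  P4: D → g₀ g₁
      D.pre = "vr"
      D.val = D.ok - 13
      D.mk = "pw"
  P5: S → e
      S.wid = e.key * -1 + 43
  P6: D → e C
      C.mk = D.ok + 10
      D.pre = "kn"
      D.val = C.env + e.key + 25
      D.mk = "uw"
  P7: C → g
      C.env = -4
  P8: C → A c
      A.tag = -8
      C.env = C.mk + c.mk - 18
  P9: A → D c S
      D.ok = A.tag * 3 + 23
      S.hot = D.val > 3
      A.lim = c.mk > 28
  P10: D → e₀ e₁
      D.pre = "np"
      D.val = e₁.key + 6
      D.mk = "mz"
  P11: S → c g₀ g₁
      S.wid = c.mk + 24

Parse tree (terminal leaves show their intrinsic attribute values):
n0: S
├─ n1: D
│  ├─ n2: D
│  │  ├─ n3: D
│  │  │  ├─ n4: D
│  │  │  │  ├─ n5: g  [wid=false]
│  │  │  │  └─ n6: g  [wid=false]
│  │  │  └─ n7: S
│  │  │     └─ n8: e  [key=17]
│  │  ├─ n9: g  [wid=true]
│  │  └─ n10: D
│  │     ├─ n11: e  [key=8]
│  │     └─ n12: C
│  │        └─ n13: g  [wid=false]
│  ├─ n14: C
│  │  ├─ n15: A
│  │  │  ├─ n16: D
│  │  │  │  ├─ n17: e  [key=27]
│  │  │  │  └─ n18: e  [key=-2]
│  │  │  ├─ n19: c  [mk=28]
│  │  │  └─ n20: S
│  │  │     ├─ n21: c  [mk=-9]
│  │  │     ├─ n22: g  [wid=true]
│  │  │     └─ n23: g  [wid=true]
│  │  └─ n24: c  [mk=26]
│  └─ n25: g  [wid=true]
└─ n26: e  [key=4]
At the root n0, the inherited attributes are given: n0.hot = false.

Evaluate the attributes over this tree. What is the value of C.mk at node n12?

1. n0.hot = false  [given at root]
2. n1.ok = -7  [-7]
3. n2.ok = 3  [D₀.ok * 2 + 17]
4. n3.ok = 1  [1]
5. n4.ok = 9  [D₀.ok * -2 + 11]
6. n5.wid = false  [terminal]
7. n6.wid = false  [terminal]
8. n4.pre = "vr"  ["vr"]
9. n4.val = -4  [D.ok - 13]
10. n4.mk = "pw"  ["pw"]
11. n7.hot = true  [D₁.val > -5]
12. n8.key = 17  [terminal]
13. n7.wid = 26  [e.key * -1 + 43]
14. n3.pre = "vru"  [D₁.pre ++ "u"]
15. n3.val = 5  [D₁.val + 9]
16. n3.mk = "yvr"  ["y" ++ D₁.pre]
17. n9.wid = true  [terminal]
18. n10.ok = 19  [D₁.val * 3 + 4]
19. n11.key = 8  [terminal]
20. n12.mk = 29  [D.ok + 10]
21. n13.wid = false  [terminal]
22. n12.env = -4  [-4]
23. n10.pre = "kn"  ["kn"]
24. n10.val = 29  [C.env + e.key + 25]
25. n10.mk = "uw"  ["uw"]
26. n2.pre = "yvruw"  [D₁.mk ++ D₂.mk]
27. n2.val = -2  [len(D₂.pre) - 4]
28. n2.mk = "yvrz"  [D₁.mk ++ "z"]
29. n14.mk = 0  [len(D₁.mk) - 4]
30. n15.tag = -8  [-8]
31. n16.ok = -1  [A.tag * 3 + 23]
32. n17.key = 27  [terminal]
33. n18.key = -2  [terminal]
34. n16.pre = "np"  ["np"]
35. n16.val = 4  [e₁.key + 6]
36. n16.mk = "mz"  ["mz"]
37. n19.mk = 28  [terminal]
38. n20.hot = true  [D.val > 3]
39. n21.mk = -9  [terminal]
40. n22.wid = true  [terminal]
41. n23.wid = true  [terminal]
42. n20.wid = 15  [c.mk + 24]
43. n15.lim = false  [c.mk > 28]
44. n24.mk = 26  [terminal]
45. n14.env = 8  [C.mk + c.mk - 18]
46. n25.wid = true  [terminal]
47. n1.pre = "vyvruw"  ["v" ++ D₁.pre]
48. n1.val = -2  [len(D₁.mk) - 6]
49. n1.mk = "yvruwyvrz"  [D₁.pre ++ D₁.mk]
50. n26.key = 4  [terminal]
51. n0.wid = 30  [e.key + 26]

29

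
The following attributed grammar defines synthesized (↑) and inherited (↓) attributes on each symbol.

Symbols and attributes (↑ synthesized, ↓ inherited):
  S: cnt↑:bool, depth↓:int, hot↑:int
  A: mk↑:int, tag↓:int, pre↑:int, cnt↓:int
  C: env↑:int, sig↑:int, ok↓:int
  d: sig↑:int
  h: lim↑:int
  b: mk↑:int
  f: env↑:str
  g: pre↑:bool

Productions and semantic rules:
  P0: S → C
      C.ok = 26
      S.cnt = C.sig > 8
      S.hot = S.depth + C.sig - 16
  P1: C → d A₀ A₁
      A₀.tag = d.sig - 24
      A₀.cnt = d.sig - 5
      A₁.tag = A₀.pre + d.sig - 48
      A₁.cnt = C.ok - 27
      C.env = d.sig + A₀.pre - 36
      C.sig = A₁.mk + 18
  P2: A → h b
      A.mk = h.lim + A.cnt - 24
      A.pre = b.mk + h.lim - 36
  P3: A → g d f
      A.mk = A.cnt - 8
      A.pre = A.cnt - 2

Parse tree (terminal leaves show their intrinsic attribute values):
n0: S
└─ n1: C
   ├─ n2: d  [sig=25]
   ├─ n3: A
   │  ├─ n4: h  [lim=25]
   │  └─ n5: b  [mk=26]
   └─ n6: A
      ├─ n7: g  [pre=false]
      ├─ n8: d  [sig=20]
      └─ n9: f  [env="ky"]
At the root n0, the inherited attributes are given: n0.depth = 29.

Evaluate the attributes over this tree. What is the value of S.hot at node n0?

1. n0.depth = 29  [given at root]
2. n1.ok = 26  [26]
3. n2.sig = 25  [terminal]
4. n3.tag = 1  [d.sig - 24]
5. n3.cnt = 20  [d.sig - 5]
6. n4.lim = 25  [terminal]
7. n5.mk = 26  [terminal]
8. n3.mk = 21  [h.lim + A.cnt - 24]
9. n3.pre = 15  [b.mk + h.lim - 36]
10. n6.tag = -8  [A₀.pre + d.sig - 48]
11. n6.cnt = -1  [C.ok - 27]
12. n7.pre = false  [terminal]
13. n8.sig = 20  [terminal]
14. n9.env = "ky"  [terminal]
15. n6.mk = -9  [A.cnt - 8]
16. n6.pre = -3  [A.cnt - 2]
17. n1.env = 4  [d.sig + A₀.pre - 36]
18. n1.sig = 9  [A₁.mk + 18]
19. n0.cnt = true  [C.sig > 8]
20. n0.hot = 22  [S.depth + C.sig - 16]

22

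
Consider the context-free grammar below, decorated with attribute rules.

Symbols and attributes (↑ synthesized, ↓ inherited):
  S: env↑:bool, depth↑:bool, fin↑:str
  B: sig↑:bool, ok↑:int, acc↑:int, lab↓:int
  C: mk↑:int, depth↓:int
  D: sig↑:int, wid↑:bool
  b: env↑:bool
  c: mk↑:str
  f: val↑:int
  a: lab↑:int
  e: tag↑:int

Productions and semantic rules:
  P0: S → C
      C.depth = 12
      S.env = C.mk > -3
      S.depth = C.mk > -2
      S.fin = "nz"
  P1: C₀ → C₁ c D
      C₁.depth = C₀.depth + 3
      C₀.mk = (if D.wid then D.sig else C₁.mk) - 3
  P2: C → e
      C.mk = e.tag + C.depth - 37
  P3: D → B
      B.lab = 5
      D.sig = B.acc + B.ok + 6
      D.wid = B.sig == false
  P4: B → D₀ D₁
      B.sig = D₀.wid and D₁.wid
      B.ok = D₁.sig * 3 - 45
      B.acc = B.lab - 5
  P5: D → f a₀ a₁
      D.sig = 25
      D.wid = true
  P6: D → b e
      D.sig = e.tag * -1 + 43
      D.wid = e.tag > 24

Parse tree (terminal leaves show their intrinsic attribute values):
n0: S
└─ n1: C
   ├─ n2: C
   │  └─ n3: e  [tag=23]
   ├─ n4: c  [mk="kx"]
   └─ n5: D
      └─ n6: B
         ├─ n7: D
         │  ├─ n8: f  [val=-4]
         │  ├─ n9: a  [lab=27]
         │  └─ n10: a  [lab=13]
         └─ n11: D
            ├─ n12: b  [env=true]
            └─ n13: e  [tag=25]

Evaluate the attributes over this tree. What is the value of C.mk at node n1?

-2

1. n1.depth = 12  [12]
2. n2.depth = 15  [C₀.depth + 3]
3. n3.tag = 23  [terminal]
4. n2.mk = 1  [e.tag + C.depth - 37]
5. n4.mk = "kx"  [terminal]
6. n6.lab = 5  [5]
7. n8.val = -4  [terminal]
8. n9.lab = 27  [terminal]
9. n10.lab = 13  [terminal]
10. n7.sig = 25  [25]
11. n7.wid = true  [true]
12. n12.env = true  [terminal]
13. n13.tag = 25  [terminal]
14. n11.sig = 18  [e.tag * -1 + 43]
15. n11.wid = true  [e.tag > 24]
16. n6.sig = true  [D₀.wid and D₁.wid]
17. n6.ok = 9  [D₁.sig * 3 - 45]
18. n6.acc = 0  [B.lab - 5]
19. n5.sig = 15  [B.acc + B.ok + 6]
20. n5.wid = false  [B.sig == false]
21. n1.mk = -2  [(if D.wid then D.sig else C₁.mk) - 3]
22. n0.env = true  [C.mk > -3]
23. n0.depth = false  [C.mk > -2]
24. n0.fin = "nz"  ["nz"]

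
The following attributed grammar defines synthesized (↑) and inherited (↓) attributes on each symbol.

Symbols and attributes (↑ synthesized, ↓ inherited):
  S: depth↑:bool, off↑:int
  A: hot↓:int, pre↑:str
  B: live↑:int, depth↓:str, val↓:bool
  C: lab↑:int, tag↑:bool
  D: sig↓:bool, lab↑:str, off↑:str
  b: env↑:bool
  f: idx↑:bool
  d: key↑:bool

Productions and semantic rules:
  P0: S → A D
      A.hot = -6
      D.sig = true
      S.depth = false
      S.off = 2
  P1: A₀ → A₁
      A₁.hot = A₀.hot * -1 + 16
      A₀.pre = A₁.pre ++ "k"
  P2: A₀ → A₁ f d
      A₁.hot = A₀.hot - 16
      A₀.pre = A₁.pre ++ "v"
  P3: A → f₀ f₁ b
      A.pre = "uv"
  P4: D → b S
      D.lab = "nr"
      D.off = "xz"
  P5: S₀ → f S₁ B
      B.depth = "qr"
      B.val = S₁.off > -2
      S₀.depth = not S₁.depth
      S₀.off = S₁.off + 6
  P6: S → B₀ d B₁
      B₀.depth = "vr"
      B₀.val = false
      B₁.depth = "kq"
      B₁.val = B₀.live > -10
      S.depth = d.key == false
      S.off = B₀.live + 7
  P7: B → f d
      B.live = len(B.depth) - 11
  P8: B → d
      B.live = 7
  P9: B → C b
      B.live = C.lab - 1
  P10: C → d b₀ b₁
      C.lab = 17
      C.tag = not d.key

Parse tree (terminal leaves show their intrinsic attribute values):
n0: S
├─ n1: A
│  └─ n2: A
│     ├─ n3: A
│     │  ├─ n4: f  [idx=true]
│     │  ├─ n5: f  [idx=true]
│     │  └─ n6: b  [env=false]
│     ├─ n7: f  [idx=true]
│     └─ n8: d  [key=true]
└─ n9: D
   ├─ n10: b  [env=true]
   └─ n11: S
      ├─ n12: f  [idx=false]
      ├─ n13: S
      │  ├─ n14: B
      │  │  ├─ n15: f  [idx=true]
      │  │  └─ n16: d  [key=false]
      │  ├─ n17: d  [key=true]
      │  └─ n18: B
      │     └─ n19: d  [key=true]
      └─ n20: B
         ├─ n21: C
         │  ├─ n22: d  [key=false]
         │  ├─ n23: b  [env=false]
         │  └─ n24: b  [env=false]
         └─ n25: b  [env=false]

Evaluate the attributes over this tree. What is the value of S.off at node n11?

1. n1.hot = -6  [-6]
2. n2.hot = 22  [A₀.hot * -1 + 16]
3. n3.hot = 6  [A₀.hot - 16]
4. n4.idx = true  [terminal]
5. n5.idx = true  [terminal]
6. n6.env = false  [terminal]
7. n3.pre = "uv"  ["uv"]
8. n7.idx = true  [terminal]
9. n8.key = true  [terminal]
10. n2.pre = "uvv"  [A₁.pre ++ "v"]
11. n1.pre = "uvvk"  [A₁.pre ++ "k"]
12. n9.sig = true  [true]
13. n10.env = true  [terminal]
14. n12.idx = false  [terminal]
15. n14.depth = "vr"  ["vr"]
16. n14.val = false  [false]
17. n15.idx = true  [terminal]
18. n16.key = false  [terminal]
19. n14.live = -9  [len(B.depth) - 11]
20. n17.key = true  [terminal]
21. n18.depth = "kq"  ["kq"]
22. n18.val = true  [B₀.live > -10]
23. n19.key = true  [terminal]
24. n18.live = 7  [7]
25. n13.depth = false  [d.key == false]
26. n13.off = -2  [B₀.live + 7]
27. n20.depth = "qr"  ["qr"]
28. n20.val = false  [S₁.off > -2]
29. n22.key = false  [terminal]
30. n23.env = false  [terminal]
31. n24.env = false  [terminal]
32. n21.lab = 17  [17]
33. n21.tag = true  [not d.key]
34. n25.env = false  [terminal]
35. n20.live = 16  [C.lab - 1]
36. n11.depth = true  [not S₁.depth]
37. n11.off = 4  [S₁.off + 6]
38. n9.lab = "nr"  ["nr"]
39. n9.off = "xz"  ["xz"]
40. n0.depth = false  [false]
41. n0.off = 2  [2]

4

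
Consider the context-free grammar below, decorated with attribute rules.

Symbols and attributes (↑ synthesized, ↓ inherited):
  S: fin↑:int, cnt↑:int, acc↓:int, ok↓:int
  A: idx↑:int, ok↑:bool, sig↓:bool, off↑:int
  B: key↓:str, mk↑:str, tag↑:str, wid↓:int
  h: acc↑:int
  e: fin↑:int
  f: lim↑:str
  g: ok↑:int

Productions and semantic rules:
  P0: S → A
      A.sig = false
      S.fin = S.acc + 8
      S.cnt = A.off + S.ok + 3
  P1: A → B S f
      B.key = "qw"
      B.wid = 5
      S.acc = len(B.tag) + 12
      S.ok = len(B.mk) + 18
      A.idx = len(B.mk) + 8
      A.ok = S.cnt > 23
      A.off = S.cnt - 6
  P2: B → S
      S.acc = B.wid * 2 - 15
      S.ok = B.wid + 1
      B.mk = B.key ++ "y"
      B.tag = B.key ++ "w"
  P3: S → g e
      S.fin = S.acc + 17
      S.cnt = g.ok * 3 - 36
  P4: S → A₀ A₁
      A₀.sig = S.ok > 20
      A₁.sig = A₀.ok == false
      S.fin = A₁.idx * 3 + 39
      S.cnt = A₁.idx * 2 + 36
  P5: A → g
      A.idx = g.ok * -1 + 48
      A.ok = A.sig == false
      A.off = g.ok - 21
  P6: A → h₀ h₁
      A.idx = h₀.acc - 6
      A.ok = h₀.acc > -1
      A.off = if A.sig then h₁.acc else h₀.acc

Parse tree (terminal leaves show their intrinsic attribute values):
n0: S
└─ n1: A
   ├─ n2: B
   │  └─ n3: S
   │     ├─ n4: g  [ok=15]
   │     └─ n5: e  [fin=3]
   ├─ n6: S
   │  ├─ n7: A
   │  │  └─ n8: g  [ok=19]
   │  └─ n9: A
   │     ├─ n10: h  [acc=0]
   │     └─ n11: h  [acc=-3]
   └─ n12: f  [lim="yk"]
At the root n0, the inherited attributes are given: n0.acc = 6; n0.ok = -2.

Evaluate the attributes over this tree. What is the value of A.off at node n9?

-3

1. n0.acc = 6  [given at root]
2. n0.ok = -2  [given at root]
3. n1.sig = false  [false]
4. n2.key = "qw"  ["qw"]
5. n2.wid = 5  [5]
6. n3.acc = -5  [B.wid * 2 - 15]
7. n3.ok = 6  [B.wid + 1]
8. n4.ok = 15  [terminal]
9. n5.fin = 3  [terminal]
10. n3.fin = 12  [S.acc + 17]
11. n3.cnt = 9  [g.ok * 3 - 36]
12. n2.mk = "qwy"  [B.key ++ "y"]
13. n2.tag = "qww"  [B.key ++ "w"]
14. n6.acc = 15  [len(B.tag) + 12]
15. n6.ok = 21  [len(B.mk) + 18]
16. n7.sig = true  [S.ok > 20]
17. n8.ok = 19  [terminal]
18. n7.idx = 29  [g.ok * -1 + 48]
19. n7.ok = false  [A.sig == false]
20. n7.off = -2  [g.ok - 21]
21. n9.sig = true  [A₀.ok == false]
22. n10.acc = 0  [terminal]
23. n11.acc = -3  [terminal]
24. n9.idx = -6  [h₀.acc - 6]
25. n9.ok = true  [h₀.acc > -1]
26. n9.off = -3  [if A.sig then h₁.acc else h₀.acc]
27. n6.fin = 21  [A₁.idx * 3 + 39]
28. n6.cnt = 24  [A₁.idx * 2 + 36]
29. n12.lim = "yk"  [terminal]
30. n1.idx = 11  [len(B.mk) + 8]
31. n1.ok = true  [S.cnt > 23]
32. n1.off = 18  [S.cnt - 6]
33. n0.fin = 14  [S.acc + 8]
34. n0.cnt = 19  [A.off + S.ok + 3]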